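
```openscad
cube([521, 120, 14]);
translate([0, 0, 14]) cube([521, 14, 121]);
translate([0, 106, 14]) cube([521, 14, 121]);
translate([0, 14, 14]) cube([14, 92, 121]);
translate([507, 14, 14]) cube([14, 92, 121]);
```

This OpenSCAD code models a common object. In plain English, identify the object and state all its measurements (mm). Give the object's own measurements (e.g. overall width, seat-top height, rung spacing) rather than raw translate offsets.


An open-topped rectangular box: outside dimensions 521×120×135 mm, with a uniform wall and base thickness of 14 mm. The base is a full 521×120 slab on the floor; four walls sit on top of the base. The front and back walls (the −y and +y sides) span the full width; the two side walls fit between them.


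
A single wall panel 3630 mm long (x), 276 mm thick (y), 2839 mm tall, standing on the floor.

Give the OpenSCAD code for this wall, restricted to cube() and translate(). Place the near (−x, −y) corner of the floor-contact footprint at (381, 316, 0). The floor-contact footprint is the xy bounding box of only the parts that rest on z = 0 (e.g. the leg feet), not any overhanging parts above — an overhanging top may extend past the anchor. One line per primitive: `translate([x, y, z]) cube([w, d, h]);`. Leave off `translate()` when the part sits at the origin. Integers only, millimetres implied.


translate([381, 316, 0]) cube([3630, 276, 2839]);


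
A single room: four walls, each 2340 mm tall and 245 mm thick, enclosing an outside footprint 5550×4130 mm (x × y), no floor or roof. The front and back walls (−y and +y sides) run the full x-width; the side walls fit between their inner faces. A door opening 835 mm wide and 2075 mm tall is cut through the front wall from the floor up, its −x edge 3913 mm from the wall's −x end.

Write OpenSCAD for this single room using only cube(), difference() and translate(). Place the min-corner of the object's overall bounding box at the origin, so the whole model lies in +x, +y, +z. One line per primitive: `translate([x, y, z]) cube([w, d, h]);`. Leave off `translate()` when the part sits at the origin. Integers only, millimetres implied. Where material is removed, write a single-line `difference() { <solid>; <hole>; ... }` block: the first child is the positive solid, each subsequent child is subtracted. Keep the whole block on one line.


difference() { cube([5550, 245, 2340]); translate([3913, 0, 0]) cube([835, 245, 2075]); }
translate([0, 3885, 0]) cube([5550, 245, 2340]);
translate([0, 245, 0]) cube([245, 3640, 2340]);
translate([5305, 245, 0]) cube([245, 3640, 2340]);


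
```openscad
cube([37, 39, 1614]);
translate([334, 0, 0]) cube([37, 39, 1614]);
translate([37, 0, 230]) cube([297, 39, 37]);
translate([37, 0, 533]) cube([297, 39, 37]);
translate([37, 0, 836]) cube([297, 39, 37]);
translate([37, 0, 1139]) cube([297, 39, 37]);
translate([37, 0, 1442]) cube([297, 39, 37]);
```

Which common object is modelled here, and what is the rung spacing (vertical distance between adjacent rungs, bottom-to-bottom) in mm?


A ladder. The rung spacing is 303 mm.

Two tall 37×39 posts with 5 short bars between them — a ladder. Adjacent rungs sit at z = 230 and z = 533, so the spacing is 533 − 230 = 303 mm.


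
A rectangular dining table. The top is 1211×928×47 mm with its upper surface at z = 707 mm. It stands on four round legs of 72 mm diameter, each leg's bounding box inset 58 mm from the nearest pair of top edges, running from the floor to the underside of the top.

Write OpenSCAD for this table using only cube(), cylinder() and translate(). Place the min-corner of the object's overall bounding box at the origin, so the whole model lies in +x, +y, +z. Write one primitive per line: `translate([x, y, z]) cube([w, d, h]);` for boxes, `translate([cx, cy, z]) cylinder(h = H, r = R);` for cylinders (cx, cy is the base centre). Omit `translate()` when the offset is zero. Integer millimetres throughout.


// leg_h = 707 - 47 = 660
translate([0, 0, 660]) cube([1211, 928, 47]);
translate([94, 94, 0]) cylinder(h = 660, r = 36);
translate([1117, 94, 0]) cylinder(h = 660, r = 36);
translate([94, 834, 0]) cylinder(h = 660, r = 36);
translate([1117, 834, 0]) cylinder(h = 660, r = 36);


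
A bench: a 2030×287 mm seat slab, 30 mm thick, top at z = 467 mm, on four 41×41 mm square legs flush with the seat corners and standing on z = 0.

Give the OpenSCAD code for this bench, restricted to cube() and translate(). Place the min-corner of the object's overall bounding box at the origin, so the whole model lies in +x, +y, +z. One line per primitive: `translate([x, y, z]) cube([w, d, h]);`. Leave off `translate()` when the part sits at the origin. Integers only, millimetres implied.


translate([0, 0, 437]) cube([2030, 287, 30]);
cube([41, 41, 437]);
translate([0, 246, 0]) cube([41, 41, 437]);
translate([1989, 0, 0]) cube([41, 41, 437]);
translate([1989, 246, 0]) cube([41, 41, 437]);


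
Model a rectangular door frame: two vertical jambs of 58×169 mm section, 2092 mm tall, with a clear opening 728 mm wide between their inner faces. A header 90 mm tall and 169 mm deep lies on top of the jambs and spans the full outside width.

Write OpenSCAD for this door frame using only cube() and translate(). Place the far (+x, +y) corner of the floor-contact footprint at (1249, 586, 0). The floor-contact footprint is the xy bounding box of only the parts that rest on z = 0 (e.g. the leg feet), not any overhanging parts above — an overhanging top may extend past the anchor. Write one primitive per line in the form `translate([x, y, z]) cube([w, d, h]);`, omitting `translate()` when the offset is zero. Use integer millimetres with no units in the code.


translate([405, 417, 0]) cube([58, 169, 2092]);
translate([1191, 417, 0]) cube([58, 169, 2092]);
translate([405, 417, 2092]) cube([844, 169, 90]);


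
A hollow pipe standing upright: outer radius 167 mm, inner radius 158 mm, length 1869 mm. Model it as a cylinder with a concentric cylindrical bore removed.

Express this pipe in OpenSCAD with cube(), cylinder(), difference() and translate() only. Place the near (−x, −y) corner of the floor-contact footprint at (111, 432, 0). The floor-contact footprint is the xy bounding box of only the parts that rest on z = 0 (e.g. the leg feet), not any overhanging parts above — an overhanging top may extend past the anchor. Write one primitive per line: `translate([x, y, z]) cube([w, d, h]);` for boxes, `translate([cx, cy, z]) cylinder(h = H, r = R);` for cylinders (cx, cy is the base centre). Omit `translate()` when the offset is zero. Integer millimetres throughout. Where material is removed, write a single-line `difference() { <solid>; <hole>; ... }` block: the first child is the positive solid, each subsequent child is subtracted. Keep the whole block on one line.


difference() { translate([278, 599, 0]) cylinder(h = 1869, r = 167); translate([278, 599, 0]) cylinder(h = 1869, r = 158); }


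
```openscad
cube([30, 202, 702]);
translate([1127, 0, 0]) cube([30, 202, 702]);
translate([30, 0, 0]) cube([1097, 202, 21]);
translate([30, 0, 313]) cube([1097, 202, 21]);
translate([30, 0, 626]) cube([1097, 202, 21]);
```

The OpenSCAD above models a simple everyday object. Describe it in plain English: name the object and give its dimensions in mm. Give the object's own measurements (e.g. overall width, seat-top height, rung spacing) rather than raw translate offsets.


An open bookshelf. Two side panels, each 30 mm thick, 202 mm deep and 702 mm tall, stand 1157 mm apart (outside-to-outside). Between them sit 3 shelves, each 21 mm thick and 202 mm deep, spanning the full gap between the sides. The bottom shelf rests on the floor (its underside at z = 0) and the clear gap between one shelf's top and the next shelf's underside is 292 mm.


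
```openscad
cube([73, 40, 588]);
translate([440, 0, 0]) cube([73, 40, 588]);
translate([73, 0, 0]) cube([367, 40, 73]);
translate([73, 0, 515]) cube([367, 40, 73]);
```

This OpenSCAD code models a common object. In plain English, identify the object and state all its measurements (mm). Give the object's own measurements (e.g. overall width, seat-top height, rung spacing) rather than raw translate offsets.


A rectangular picture frame lying in the x–z plane (depth along y). The opening is 367 mm wide (x) by 442 mm tall (z), surrounded by a border 73 mm wide on all four sides. The frame is 40 mm deep and is made of two full-height vertical stiles with two horizontal rails fitted between them.


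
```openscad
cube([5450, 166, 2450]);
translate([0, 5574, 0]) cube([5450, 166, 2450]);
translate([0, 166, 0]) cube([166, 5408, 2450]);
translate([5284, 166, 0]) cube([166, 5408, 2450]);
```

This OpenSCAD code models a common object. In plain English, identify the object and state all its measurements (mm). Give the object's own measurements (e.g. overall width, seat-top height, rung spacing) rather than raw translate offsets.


The wall frame of a small rectangular building: four walls, each 2450 mm tall and 166 mm thick, enclosing a footprint 5450 mm (x) by 5740 mm (y) outside-to-outside, with no floor or roof. The front and back walls (the −y and +y sides) span the full width; the two side walls fit between them.


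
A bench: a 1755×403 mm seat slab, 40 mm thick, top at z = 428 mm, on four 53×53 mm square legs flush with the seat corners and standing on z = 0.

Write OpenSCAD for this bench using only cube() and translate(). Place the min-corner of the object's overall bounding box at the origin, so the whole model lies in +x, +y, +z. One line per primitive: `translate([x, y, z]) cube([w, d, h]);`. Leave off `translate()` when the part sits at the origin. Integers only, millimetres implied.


translate([0, 0, 388]) cube([1755, 403, 40]);
cube([53, 53, 388]);
translate([0, 350, 0]) cube([53, 53, 388]);
translate([1702, 0, 0]) cube([53, 53, 388]);
translate([1702, 350, 0]) cube([53, 53, 388]);


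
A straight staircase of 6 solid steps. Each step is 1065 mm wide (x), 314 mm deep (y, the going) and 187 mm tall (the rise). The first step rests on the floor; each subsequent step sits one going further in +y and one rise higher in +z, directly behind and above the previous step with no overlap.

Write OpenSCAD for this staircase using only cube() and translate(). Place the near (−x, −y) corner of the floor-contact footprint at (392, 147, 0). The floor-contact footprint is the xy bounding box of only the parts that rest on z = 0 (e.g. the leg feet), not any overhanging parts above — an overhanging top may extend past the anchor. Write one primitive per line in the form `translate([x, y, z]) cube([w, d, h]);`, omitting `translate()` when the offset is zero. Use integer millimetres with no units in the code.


translate([392, 147, 0]) cube([1065, 314, 187]);
translate([392, 461, 187]) cube([1065, 314, 187]);
translate([392, 775, 374]) cube([1065, 314, 187]);
translate([392, 1089, 561]) cube([1065, 314, 187]);
translate([392, 1403, 748]) cube([1065, 314, 187]);
translate([392, 1717, 935]) cube([1065, 314, 187]);


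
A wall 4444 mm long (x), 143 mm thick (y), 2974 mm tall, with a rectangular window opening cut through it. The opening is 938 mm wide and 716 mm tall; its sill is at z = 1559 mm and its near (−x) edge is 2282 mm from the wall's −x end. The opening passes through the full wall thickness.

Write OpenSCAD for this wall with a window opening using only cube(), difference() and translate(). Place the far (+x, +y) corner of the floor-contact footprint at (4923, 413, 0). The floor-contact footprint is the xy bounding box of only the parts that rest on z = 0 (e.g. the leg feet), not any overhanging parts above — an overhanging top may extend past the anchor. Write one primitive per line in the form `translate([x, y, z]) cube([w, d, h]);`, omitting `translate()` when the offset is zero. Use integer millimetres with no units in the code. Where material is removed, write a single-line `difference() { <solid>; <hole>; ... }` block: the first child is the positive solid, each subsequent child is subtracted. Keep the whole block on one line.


difference() { translate([479, 270, 0]) cube([4444, 143, 2974]); translate([2761, 270, 1559]) cube([938, 143, 716]); }


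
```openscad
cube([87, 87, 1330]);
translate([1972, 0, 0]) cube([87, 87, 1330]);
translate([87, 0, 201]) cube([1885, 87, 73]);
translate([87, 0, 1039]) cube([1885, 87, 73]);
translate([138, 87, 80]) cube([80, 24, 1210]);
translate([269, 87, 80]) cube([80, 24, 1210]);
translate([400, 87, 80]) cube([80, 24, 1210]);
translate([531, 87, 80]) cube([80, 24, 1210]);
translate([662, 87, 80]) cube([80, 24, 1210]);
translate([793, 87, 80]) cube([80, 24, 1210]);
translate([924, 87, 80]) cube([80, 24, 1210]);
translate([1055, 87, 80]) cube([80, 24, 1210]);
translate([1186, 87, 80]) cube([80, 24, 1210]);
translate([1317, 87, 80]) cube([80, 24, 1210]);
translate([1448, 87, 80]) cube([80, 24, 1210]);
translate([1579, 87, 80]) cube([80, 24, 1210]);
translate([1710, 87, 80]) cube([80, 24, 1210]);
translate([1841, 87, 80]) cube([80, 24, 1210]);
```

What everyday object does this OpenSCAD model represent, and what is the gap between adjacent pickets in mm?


A fence section. The picket gap is 51 mm.

Two posts, two rails, 14 pickets — a fence section. Span 1885 mm holds 14 pickets of 80 mm with 15 equal gaps: ⌊(1885 − 14·80) / 15⌋ = 51 mm.


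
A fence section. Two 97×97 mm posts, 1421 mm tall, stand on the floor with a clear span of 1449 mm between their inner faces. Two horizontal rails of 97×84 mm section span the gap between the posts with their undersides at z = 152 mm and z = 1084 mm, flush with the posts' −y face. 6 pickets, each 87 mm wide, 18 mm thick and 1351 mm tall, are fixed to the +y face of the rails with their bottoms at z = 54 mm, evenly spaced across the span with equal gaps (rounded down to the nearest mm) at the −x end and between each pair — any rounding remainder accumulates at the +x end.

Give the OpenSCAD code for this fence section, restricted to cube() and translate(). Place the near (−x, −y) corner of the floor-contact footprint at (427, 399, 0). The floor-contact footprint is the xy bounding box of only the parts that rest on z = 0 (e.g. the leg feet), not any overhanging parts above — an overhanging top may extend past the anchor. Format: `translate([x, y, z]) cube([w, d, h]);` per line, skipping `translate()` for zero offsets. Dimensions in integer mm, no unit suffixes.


translate([427, 399, 0]) cube([97, 97, 1421]);
translate([1973, 399, 0]) cube([97, 97, 1421]);
translate([524, 399, 152]) cube([1449, 97, 84]);
translate([524, 399, 1084]) cube([1449, 97, 84]);
translate([656, 496, 54]) cube([87, 18, 1351]);
translate([875, 496, 54]) cube([87, 18, 1351]);
translate([1094, 496, 54]) cube([87, 18, 1351]);
translate([1313, 496, 54]) cube([87, 18, 1351]);
translate([1532, 496, 54]) cube([87, 18, 1351]);
translate([1751, 496, 54]) cube([87, 18, 1351]);


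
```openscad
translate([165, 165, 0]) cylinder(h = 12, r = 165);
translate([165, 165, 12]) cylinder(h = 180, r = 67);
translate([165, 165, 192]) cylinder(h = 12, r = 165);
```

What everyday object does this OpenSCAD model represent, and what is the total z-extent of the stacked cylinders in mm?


A spool. The overall height is 204 mm.

Three coaxial cylinders, large–small–large — a spool. Two 12 mm flanges and a 180 mm core give 12 + 180 + 12 = 204 mm.


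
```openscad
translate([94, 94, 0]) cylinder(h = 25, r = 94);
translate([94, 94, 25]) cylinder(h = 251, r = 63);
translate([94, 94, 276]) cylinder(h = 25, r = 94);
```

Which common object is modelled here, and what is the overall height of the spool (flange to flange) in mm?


A spool. The overall height is 301 mm.

Three coaxial cylinders, large–small–large — a spool. Two 25 mm flanges and a 251 mm core give 25 + 251 + 25 = 301 mm.


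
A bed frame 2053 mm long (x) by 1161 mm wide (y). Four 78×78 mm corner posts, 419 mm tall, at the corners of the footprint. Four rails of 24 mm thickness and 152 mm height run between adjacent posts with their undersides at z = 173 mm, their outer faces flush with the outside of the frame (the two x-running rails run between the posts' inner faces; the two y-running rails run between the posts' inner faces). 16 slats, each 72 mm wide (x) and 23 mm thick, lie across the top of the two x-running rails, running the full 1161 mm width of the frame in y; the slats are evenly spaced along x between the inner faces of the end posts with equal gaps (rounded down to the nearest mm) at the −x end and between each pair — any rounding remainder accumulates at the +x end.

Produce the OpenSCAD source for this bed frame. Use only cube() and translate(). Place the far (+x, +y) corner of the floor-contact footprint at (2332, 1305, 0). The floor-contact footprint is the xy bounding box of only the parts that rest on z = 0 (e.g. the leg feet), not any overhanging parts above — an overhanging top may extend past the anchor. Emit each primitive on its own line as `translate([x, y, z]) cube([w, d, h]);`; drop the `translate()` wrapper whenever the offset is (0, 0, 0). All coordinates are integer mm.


translate([279, 144, 0]) cube([78, 78, 419]);
translate([279, 1227, 0]) cube([78, 78, 419]);
translate([2254, 144, 0]) cube([78, 78, 419]);
translate([2254, 1227, 0]) cube([78, 78, 419]);
translate([357, 144, 173]) cube([1897, 24, 152]);
translate([357, 1281, 173]) cube([1897, 24, 152]);
translate([279, 222, 173]) cube([24, 1005, 152]);
translate([2308, 222, 173]) cube([24, 1005, 152]);
translate([400, 144, 325]) cube([72, 1161, 23]);
translate([515, 144, 325]) cube([72, 1161, 23]);
translate([630, 144, 325]) cube([72, 1161, 23]);
translate([745, 144, 325]) cube([72, 1161, 23]);
translate([860, 144, 325]) cube([72, 1161, 23]);
translate([975, 144, 325]) cube([72, 1161, 23]);
translate([1090, 144, 325]) cube([72, 1161, 23]);
translate([1205, 144, 325]) cube([72, 1161, 23]);
translate([1320, 144, 325]) cube([72, 1161, 23]);
translate([1435, 144, 325]) cube([72, 1161, 23]);
translate([1550, 144, 325]) cube([72, 1161, 23]);
translate([1665, 144, 325]) cube([72, 1161, 23]);
translate([1780, 144, 325]) cube([72, 1161, 23]);
translate([1895, 144, 325]) cube([72, 1161, 23]);
translate([2010, 144, 325]) cube([72, 1161, 23]);
translate([2125, 144, 325]) cube([72, 1161, 23]);


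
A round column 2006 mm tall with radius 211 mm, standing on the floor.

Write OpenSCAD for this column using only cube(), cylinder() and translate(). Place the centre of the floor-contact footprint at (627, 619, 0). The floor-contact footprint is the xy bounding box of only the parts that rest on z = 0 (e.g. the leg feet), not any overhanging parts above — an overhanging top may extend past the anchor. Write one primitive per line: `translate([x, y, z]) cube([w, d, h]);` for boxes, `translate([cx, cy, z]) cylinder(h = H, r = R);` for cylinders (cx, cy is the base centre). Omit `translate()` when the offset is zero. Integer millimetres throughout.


translate([627, 619, 0]) cylinder(h = 2006, r = 211);


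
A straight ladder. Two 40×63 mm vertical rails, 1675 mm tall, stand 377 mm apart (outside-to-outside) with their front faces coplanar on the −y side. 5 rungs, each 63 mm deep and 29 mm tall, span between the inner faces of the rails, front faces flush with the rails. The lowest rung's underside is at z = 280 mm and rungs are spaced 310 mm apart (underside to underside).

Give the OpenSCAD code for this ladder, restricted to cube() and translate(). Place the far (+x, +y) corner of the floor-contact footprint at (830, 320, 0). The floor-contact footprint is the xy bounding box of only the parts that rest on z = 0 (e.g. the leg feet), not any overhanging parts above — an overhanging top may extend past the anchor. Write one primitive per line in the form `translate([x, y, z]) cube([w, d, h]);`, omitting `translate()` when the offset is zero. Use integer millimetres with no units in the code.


translate([453, 257, 0]) cube([40, 63, 1675]);
translate([790, 257, 0]) cube([40, 63, 1675]);
translate([493, 257, 280]) cube([297, 63, 29]);
translate([493, 257, 590]) cube([297, 63, 29]);
translate([493, 257, 900]) cube([297, 63, 29]);
translate([493, 257, 1210]) cube([297, 63, 29]);
translate([493, 257, 1520]) cube([297, 63, 29]);


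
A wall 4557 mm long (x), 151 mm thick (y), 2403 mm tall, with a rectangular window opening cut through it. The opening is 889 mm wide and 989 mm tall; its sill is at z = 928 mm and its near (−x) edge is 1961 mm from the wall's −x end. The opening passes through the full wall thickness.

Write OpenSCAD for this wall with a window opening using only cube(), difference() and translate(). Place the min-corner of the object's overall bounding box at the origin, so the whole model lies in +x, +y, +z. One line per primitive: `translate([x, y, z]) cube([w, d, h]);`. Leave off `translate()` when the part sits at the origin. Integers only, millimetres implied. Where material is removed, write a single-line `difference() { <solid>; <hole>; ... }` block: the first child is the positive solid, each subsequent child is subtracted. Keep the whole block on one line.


difference() { cube([4557, 151, 2403]); translate([1961, 0, 928]) cube([889, 151, 989]); }


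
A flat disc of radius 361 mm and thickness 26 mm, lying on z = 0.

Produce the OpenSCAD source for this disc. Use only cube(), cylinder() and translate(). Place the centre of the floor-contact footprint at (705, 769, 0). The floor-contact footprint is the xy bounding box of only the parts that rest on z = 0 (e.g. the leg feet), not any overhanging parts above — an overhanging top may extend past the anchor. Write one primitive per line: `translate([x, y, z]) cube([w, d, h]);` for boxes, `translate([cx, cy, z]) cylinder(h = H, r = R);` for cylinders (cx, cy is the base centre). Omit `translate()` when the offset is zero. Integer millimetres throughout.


translate([705, 769, 0]) cylinder(h = 26, r = 361);


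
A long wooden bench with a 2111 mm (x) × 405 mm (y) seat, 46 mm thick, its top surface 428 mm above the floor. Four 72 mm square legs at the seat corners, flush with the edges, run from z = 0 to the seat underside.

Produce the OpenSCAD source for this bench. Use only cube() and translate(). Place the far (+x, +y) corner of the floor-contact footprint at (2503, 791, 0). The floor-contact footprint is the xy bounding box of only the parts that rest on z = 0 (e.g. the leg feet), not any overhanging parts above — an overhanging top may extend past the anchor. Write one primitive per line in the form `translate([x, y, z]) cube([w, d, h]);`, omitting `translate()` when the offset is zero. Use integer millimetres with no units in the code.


translate([392, 386, 382]) cube([2111, 405, 46]);
translate([392, 386, 0]) cube([72, 72, 382]);
translate([392, 719, 0]) cube([72, 72, 382]);
translate([2431, 386, 0]) cube([72, 72, 382]);
translate([2431, 719, 0]) cube([72, 72, 382]);


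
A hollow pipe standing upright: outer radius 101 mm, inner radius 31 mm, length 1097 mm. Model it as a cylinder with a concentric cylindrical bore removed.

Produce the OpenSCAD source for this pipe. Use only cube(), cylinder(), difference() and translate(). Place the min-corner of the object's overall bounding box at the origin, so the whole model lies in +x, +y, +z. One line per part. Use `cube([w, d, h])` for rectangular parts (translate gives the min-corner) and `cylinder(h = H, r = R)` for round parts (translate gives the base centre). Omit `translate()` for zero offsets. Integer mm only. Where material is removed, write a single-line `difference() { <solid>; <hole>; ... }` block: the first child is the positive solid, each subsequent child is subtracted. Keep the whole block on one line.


difference() { translate([101, 101, 0]) cylinder(h = 1097, r = 101); translate([101, 101, 0]) cylinder(h = 1097, r = 31); }


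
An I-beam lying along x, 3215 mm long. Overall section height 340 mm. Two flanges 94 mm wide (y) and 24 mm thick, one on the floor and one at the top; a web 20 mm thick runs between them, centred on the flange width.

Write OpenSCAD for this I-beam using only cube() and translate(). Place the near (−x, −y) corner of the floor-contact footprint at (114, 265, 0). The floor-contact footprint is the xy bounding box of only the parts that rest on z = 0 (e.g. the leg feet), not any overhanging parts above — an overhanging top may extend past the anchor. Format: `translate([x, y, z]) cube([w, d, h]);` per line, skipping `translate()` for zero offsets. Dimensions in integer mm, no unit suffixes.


translate([114, 265, 0]) cube([3215, 94, 24]);
translate([114, 302, 24]) cube([3215, 20, 292]);
translate([114, 265, 316]) cube([3215, 94, 24]);


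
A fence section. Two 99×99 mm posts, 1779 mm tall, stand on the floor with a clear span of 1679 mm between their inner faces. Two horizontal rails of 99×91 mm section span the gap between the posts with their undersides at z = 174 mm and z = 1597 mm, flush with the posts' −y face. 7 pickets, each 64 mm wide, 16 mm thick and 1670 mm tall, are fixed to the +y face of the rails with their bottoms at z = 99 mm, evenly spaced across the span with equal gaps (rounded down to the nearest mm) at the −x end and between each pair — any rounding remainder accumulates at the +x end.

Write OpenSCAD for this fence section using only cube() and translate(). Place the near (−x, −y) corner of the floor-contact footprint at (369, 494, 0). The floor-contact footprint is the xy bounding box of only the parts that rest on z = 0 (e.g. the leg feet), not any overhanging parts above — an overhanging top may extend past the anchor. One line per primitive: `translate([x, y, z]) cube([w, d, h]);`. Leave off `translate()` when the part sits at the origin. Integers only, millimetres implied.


translate([369, 494, 0]) cube([99, 99, 1779]);
translate([2147, 494, 0]) cube([99, 99, 1779]);
translate([468, 494, 174]) cube([1679, 99, 91]);
translate([468, 494, 1597]) cube([1679, 99, 91]);
translate([621, 593, 99]) cube([64, 16, 1670]);
translate([838, 593, 99]) cube([64, 16, 1670]);
translate([1055, 593, 99]) cube([64, 16, 1670]);
translate([1272, 593, 99]) cube([64, 16, 1670]);
translate([1489, 593, 99]) cube([64, 16, 1670]);
translate([1706, 593, 99]) cube([64, 16, 1670]);
translate([1923, 593, 99]) cube([64, 16, 1670]);


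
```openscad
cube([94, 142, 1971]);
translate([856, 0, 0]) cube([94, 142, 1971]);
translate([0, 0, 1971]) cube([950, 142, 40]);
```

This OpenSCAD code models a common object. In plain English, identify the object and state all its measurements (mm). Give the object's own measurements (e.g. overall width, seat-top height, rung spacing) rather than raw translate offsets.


A door frame. The clear opening is 762 mm wide and 1971 mm high. Two 94 mm wide jambs, 142 mm deep, stand either side of the opening from the floor to the top of the opening. A 40 mm thick head sits across the top of both jambs, spanning the full outside width of the frame.


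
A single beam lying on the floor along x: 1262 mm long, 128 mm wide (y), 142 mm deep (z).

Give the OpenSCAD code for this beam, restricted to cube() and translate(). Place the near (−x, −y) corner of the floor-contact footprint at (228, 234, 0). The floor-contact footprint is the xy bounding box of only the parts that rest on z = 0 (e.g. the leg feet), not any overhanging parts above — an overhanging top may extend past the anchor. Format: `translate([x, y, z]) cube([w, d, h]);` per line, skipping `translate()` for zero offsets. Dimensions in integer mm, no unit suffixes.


translate([228, 234, 0]) cube([1262, 128, 142]);


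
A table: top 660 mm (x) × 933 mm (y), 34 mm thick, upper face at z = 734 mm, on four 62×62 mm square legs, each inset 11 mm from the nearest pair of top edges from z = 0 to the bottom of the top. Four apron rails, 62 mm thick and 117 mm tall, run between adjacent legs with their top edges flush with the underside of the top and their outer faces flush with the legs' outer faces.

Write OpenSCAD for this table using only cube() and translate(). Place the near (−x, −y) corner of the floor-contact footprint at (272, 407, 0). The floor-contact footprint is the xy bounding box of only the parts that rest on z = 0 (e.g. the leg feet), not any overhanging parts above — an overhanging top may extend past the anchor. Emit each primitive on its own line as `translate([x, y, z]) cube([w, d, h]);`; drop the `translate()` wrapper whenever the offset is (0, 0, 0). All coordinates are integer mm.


translate([261, 396, 700]) cube([660, 933, 34]);
translate([272, 407, 0]) cube([62, 62, 700]);
translate([848, 407, 0]) cube([62, 62, 700]);
translate([272, 1256, 0]) cube([62, 62, 700]);
translate([848, 1256, 0]) cube([62, 62, 700]);
translate([334, 407, 583]) cube([514, 62, 117]);
translate([334, 1256, 583]) cube([514, 62, 117]);
translate([272, 469, 583]) cube([62, 787, 117]);
translate([848, 469, 583]) cube([62, 787, 117]);


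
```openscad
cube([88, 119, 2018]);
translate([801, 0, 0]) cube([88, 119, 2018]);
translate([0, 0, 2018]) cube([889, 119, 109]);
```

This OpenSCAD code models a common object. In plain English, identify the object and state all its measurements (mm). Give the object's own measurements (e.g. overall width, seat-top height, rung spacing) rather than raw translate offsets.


A door frame. The clear opening is 713 mm wide and 2018 mm high. Two 88 mm wide jambs, 119 mm deep, stand either side of the opening from the floor to the top of the opening. A 109 mm thick head sits across the top of both jambs, spanning the full outside width of the frame.


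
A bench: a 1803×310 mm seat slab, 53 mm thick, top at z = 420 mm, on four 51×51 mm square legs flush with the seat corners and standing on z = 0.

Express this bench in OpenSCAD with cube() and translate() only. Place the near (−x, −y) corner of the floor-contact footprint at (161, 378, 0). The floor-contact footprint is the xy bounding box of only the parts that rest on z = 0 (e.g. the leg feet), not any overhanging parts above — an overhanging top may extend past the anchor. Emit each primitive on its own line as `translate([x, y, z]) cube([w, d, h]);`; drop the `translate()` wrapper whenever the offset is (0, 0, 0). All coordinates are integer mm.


translate([161, 378, 367]) cube([1803, 310, 53]);
translate([161, 378, 0]) cube([51, 51, 367]);
translate([161, 637, 0]) cube([51, 51, 367]);
translate([1913, 378, 0]) cube([51, 51, 367]);
translate([1913, 637, 0]) cube([51, 51, 367]);


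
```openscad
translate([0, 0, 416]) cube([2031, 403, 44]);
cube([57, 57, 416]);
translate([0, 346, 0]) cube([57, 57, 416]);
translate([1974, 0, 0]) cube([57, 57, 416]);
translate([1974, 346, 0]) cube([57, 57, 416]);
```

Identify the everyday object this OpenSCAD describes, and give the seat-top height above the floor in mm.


A bench. The seat-top height is 460 mm.

A long slab on four corner posts — a bench. The slab sits at z = 416 with thickness 44, so the top is 416 + 44 = 460 mm.


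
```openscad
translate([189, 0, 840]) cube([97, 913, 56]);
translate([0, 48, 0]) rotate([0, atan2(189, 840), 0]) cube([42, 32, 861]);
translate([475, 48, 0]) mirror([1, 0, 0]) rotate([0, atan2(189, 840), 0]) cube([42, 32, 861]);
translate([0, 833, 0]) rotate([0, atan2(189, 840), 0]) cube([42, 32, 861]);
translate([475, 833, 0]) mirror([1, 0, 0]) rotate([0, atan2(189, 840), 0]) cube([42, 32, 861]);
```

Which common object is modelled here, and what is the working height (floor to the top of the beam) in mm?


A sawhorse. The overall height is 896 mm.

A beam across two mirrored pairs of raked legs — a sawhorse. The beam's underside is at z = 840 (matching the legs' vertical rise in atan2(189, 840)) and the beam is 56 mm tall, so its top is at 840 + 56 = 896 mm. The raked legs top out at the beam's underside, so that is the highest point.


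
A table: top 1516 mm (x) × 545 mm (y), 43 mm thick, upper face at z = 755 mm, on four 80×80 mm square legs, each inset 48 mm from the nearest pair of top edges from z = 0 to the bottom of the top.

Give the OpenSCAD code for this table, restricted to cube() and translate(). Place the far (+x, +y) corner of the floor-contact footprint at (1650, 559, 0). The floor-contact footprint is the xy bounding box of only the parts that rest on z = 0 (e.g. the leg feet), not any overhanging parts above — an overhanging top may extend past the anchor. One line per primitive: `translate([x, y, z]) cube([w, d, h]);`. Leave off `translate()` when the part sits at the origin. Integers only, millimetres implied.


// leg_h = 755 - 43 = 712
translate([182, 62, 712]) cube([1516, 545, 43]);
translate([230, 110, 0]) cube([80, 80, 712]);
translate([1570, 110, 0]) cube([80, 80, 712]);
translate([230, 479, 0]) cube([80, 80, 712]);
translate([1570, 479, 0]) cube([80, 80, 712]);


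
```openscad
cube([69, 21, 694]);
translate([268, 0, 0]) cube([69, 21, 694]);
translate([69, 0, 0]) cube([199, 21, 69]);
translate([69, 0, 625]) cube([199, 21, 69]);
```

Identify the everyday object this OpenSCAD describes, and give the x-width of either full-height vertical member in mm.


A picture frame. The border width is 69 mm.

Four thin pieces enclosing a rectangular opening — a picture frame. The two full-height stiles are 694 mm tall; the top rail sits at z = 625 and is 69 mm tall, so the border above the opening is 694 − 625 = 69 mm, matching the stile x-width.


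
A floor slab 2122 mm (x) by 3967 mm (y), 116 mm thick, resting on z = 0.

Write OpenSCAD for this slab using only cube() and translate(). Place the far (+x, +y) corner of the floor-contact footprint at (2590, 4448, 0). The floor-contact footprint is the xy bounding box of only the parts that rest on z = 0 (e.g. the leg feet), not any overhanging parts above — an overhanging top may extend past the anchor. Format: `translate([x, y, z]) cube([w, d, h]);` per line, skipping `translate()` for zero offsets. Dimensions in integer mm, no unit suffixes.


translate([468, 481, 0]) cube([2122, 3967, 116]);


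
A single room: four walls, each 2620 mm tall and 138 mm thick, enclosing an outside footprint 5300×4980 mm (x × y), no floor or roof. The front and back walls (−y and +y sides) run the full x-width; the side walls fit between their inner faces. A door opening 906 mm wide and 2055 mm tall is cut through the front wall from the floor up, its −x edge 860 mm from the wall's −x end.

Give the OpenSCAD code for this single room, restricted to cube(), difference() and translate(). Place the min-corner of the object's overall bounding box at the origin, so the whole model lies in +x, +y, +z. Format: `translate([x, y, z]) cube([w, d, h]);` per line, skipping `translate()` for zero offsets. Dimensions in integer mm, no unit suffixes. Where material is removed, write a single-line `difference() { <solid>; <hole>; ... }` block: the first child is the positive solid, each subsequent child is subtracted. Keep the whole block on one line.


difference() { cube([5300, 138, 2620]); translate([860, 0, 0]) cube([906, 138, 2055]); }
translate([0, 4842, 0]) cube([5300, 138, 2620]);
translate([0, 138, 0]) cube([138, 4704, 2620]);
translate([5162, 138, 0]) cube([138, 4704, 2620]);


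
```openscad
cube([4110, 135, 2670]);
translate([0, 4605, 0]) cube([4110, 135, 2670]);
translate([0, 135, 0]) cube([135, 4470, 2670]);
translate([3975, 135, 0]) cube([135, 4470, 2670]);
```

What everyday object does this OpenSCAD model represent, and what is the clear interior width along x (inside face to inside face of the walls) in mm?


A house (or room) frame. The interior width is 3840 mm.

Four 2670 mm walls enclosing a rectangle with no floor or roof — a room or house frame. Outside width is 4110 mm and wall thickness is 135 mm, so the interior width is 4110 − 2 × 135 = 3840 mm.


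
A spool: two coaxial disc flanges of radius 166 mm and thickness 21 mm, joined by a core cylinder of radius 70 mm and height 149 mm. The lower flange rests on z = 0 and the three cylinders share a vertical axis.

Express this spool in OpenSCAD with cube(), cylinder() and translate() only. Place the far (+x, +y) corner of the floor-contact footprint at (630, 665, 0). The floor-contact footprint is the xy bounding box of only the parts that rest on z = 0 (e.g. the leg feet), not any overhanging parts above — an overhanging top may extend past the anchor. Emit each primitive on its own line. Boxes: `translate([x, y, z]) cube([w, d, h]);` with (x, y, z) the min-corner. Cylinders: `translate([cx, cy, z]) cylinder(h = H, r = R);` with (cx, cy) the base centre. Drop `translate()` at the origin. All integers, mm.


translate([464, 499, 0]) cylinder(h = 21, r = 166);
translate([464, 499, 21]) cylinder(h = 149, r = 70);
translate([464, 499, 170]) cylinder(h = 21, r = 166);


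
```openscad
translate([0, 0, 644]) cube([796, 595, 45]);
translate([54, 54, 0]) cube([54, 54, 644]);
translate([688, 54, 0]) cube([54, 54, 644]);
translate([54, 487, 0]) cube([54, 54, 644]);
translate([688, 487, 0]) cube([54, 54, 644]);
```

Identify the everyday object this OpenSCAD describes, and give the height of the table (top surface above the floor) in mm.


A table. The table height is 689 mm.

A 796×595×45 slab sits at z = 644 on four 54 mm square posts — a table. The top surface is at 644 + 45 = 689 mm.


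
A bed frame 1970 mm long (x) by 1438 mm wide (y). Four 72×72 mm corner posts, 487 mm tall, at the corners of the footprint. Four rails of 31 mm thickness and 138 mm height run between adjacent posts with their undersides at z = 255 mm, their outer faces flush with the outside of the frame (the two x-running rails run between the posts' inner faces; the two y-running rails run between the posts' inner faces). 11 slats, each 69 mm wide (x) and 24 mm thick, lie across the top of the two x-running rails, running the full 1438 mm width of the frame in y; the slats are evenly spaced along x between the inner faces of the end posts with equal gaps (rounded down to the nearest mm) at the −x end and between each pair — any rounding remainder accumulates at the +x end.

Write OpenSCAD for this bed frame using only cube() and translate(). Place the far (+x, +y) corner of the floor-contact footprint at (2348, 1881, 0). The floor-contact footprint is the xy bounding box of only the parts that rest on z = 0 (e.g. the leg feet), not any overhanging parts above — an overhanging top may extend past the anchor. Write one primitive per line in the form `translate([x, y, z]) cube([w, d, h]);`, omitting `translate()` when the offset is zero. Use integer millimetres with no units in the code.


translate([378, 443, 0]) cube([72, 72, 487]);
translate([378, 1809, 0]) cube([72, 72, 487]);
translate([2276, 443, 0]) cube([72, 72, 487]);
translate([2276, 1809, 0]) cube([72, 72, 487]);
translate([450, 443, 255]) cube([1826, 31, 138]);
translate([450, 1850, 255]) cube([1826, 31, 138]);
translate([378, 515, 255]) cube([31, 1294, 138]);
translate([2317, 515, 255]) cube([31, 1294, 138]);
translate([538, 443, 393]) cube([69, 1438, 24]);
translate([695, 443, 393]) cube([69, 1438, 24]);
translate([852, 443, 393]) cube([69, 1438, 24]);
translate([1009, 443, 393]) cube([69, 1438, 24]);
translate([1166, 443, 393]) cube([69, 1438, 24]);
translate([1323, 443, 393]) cube([69, 1438, 24]);
translate([1480, 443, 393]) cube([69, 1438, 24]);
translate([1637, 443, 393]) cube([69, 1438, 24]);
translate([1794, 443, 393]) cube([69, 1438, 24]);
translate([1951, 443, 393]) cube([69, 1438, 24]);
translate([2108, 443, 393]) cube([69, 1438, 24]);


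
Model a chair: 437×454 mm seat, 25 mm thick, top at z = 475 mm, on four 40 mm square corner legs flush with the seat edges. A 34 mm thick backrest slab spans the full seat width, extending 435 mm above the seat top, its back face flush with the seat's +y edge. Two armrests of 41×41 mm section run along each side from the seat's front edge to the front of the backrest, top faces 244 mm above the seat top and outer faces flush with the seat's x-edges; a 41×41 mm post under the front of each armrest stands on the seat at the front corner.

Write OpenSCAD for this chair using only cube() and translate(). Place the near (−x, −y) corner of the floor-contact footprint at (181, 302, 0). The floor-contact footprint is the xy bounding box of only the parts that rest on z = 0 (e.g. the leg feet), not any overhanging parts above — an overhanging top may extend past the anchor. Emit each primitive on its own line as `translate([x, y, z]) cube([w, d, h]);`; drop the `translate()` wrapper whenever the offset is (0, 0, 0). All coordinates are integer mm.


translate([181, 302, 450]) cube([437, 454, 25]);
translate([181, 302, 0]) cube([40, 40, 450]);
translate([578, 302, 0]) cube([40, 40, 450]);
translate([181, 716, 0]) cube([40, 40, 450]);
translate([578, 716, 0]) cube([40, 40, 450]);
translate([181, 722, 475]) cube([437, 34, 435]);
translate([181, 302, 678]) cube([41, 420, 41]);
translate([577, 302, 678]) cube([41, 420, 41]);
translate([181, 302, 475]) cube([41, 41, 203]);
translate([577, 302, 475]) cube([41, 41, 203]);
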